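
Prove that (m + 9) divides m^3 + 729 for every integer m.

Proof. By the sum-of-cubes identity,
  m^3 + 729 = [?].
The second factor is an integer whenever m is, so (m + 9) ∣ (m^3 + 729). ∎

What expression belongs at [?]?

(m + 9)(m^2 - 9m + 81)

Polynomial division of m^3 + 729 by m + 9 leaves remainder 0 and quotient m^2 - 9m + 81.
Hence m^3 + 729 = (m + 9)(m^2 - 9m + 81).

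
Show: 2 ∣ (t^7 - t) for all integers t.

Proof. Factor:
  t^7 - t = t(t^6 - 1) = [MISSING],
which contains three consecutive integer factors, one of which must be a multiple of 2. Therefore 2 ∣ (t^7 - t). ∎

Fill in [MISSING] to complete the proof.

(t - 1)t(t + 1)(t^4 + t^2 + 1)

t^6 - 1 = (t^2 - 1)(t^4 + t^2 + 1), and t^2 - 1 = (t-1)(t+1).
So t(t^6 - 1) = (t - 1)t(t + 1)(t^4 + t^2 + 1).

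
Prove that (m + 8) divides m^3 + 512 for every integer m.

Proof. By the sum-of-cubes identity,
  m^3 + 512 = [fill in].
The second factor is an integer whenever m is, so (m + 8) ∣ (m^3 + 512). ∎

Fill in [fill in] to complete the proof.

Polynomial division of m^3 + 512 by m + 8 leaves remainder 0 and quotient m^2 - 8m + 64.
Hence m^3 + 512 = (m + 8)(m^2 - 8m + 64).

(m + 8)(m^2 - 8m + 64)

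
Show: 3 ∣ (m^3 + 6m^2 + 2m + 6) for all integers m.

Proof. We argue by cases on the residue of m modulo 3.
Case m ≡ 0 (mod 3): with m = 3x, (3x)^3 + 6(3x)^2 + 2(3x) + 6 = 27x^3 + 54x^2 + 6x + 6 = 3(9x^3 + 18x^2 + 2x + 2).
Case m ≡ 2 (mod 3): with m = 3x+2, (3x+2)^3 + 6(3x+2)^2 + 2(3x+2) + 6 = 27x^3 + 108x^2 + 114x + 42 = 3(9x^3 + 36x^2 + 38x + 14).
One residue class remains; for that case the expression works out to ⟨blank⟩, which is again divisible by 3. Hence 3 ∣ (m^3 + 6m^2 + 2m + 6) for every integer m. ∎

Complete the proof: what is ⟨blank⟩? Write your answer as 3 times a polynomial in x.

3(9x^3 + 27x^2 + 17x + 5)

The residues treated are {0, 2}, so the missing case is m ≡ 1 (mod 3); write m = 3x+1.
Then (3x+1)^3 + 6(3x+1)^2 + 2(3x+1) + 6 = 27x^3 + 81x^2 + 51x + 15 = 3(9x^3 + 27x^2 + 17x + 5).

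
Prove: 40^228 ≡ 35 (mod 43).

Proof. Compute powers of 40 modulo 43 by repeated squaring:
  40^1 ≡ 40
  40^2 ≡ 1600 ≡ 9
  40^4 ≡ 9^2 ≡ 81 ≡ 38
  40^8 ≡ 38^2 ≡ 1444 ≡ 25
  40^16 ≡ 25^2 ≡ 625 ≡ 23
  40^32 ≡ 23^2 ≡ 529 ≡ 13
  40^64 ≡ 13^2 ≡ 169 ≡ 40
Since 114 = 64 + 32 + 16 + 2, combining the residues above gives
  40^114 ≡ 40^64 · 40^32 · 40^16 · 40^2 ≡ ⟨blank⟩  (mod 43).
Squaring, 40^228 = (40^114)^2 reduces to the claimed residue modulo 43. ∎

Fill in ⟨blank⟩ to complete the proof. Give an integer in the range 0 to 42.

40^64 · 40^32 · 40^16 · 40^2 ≡ 40 · 13 · 23 · 9 = 107640.
107640 mod 43 = 11, so 40^114 ≡ 11 (mod 43).

11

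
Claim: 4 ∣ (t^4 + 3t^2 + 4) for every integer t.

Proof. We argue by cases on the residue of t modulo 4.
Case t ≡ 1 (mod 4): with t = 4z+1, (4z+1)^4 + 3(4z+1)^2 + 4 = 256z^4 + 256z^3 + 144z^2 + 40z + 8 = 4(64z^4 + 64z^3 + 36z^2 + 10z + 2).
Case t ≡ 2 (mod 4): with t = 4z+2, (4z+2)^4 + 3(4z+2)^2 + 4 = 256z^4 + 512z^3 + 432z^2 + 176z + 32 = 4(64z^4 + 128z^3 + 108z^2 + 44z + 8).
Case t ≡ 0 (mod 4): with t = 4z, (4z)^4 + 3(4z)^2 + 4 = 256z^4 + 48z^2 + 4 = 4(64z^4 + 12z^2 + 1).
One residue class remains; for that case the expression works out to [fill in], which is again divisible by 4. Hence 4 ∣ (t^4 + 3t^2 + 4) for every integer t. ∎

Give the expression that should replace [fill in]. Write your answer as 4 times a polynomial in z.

The residues treated are {1, 2, 0}, so the missing case is t ≡ 3 (mod 4); write t = 4z+3.
Then (4z+3)^4 + 3(4z+3)^2 + 4 = 256z^4 + 768z^3 + 912z^2 + 504z + 112 = 4(64z^4 + 192z^3 + 228z^2 + 126z + 28).

4(64z^4 + 192z^3 + 228z^2 + 126z + 28)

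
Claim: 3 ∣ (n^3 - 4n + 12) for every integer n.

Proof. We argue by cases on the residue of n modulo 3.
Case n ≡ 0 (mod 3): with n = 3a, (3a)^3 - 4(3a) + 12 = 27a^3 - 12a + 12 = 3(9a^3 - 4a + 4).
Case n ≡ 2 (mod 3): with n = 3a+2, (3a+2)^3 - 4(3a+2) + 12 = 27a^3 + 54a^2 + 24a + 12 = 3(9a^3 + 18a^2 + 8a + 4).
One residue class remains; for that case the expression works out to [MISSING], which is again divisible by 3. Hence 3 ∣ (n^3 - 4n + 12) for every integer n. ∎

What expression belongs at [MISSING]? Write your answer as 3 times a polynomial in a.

Only n ≡ 1 (mod 3) is unaccounted for. Put n = 3a+1:
(3a+1)^3 - 4(3a+1) + 12 expands to 27a^3 + 27a^2 - 3a + 9,
and factoring out 3 leaves 3(9a^3 + 9a^2 - a + 3).

3(9a^3 + 9a^2 - a + 3)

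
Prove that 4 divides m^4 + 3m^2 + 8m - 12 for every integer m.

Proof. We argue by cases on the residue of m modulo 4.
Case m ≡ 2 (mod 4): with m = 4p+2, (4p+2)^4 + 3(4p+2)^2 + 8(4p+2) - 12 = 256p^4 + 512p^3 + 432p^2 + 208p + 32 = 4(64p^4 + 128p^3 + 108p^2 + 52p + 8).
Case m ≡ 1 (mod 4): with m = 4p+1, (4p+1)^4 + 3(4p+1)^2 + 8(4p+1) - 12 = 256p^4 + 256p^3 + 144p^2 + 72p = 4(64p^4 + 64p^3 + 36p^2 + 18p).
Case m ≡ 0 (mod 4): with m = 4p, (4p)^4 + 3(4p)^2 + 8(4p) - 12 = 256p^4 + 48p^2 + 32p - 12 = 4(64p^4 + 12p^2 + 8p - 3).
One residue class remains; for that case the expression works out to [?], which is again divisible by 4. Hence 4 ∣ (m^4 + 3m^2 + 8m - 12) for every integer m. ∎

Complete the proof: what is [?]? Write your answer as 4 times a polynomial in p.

Only m ≡ 3 (mod 4) is unaccounted for. Put m = 4p+3:
(4p+3)^4 + 3(4p+3)^2 + 8(4p+3) - 12 expands to 256p^4 + 768p^3 + 912p^2 + 536p + 120,
and factoring out 4 leaves 4(64p^4 + 192p^3 + 228p^2 + 134p + 30).

4(64p^4 + 192p^3 + 228p^2 + 134p + 30)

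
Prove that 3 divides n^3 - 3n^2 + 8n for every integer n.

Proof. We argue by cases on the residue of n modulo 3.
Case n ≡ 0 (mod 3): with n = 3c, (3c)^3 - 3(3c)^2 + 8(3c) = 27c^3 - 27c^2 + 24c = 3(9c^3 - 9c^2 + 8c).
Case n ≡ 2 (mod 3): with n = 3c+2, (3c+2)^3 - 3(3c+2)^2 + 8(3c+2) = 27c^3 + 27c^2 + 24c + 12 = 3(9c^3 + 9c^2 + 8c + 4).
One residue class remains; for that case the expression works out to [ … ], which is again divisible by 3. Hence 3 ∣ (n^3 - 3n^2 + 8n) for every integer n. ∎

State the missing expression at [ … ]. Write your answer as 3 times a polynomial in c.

Only n ≡ 1 (mod 3) is unaccounted for. Put n = 3c+1:
(3c+1)^3 - 3(3c+1)^2 + 8(3c+1) expands to 27c^3 + 15c + 6,
and factoring out 3 leaves 3(9c^3 + 5c + 2).

3(9c^3 + 5c + 2)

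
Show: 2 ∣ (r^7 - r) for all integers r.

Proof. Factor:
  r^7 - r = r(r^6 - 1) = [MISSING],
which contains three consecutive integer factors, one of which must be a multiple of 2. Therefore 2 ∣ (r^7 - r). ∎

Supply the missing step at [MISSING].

(r - 1)r(r + 1)(r^4 + r^2 + 1)

r^6 - 1 = (r^2 - 1)(r^4 + r^2 + 1), and r^2 - 1 = (r-1)(r+1).
So r(r^6 - 1) = (r - 1)r(r + 1)(r^4 + r^2 + 1).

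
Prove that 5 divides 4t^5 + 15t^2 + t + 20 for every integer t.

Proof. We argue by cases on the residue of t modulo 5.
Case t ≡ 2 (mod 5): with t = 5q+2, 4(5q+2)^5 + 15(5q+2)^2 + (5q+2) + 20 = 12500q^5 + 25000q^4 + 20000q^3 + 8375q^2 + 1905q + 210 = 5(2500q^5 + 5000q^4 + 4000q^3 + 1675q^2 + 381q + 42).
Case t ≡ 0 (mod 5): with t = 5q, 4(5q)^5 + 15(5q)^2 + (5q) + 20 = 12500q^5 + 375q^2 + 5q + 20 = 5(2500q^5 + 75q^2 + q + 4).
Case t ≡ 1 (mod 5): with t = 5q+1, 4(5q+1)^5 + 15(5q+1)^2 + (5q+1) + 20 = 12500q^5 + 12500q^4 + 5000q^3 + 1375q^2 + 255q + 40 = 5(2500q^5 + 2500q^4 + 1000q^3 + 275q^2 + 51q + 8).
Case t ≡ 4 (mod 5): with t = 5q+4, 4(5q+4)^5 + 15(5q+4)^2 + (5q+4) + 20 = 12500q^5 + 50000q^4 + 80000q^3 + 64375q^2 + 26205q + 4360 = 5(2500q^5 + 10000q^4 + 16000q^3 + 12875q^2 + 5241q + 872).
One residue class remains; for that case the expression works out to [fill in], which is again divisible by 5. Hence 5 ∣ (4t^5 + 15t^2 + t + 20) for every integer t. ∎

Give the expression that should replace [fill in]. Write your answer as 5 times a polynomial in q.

The residues treated are {2, 0, 1, 4}, so the missing case is t ≡ 3 (mod 5); write t = 5q+3.
Then 4(5q+3)^5 + 15(5q+3)^2 + (5q+3) + 20 = 12500q^5 + 37500q^4 + 45000q^3 + 27375q^2 + 8555q + 1130 = 5(2500q^5 + 7500q^4 + 9000q^3 + 5475q^2 + 1711q + 226).

5(2500q^5 + 7500q^4 + 9000q^3 + 5475q^2 + 1711q + 226)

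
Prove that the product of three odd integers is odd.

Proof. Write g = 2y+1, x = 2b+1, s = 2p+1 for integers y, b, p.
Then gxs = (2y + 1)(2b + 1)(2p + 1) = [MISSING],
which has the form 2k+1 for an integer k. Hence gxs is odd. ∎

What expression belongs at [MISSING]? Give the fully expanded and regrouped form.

Expanding: (2y + 1)(2b + 1)(2p + 1) = 8bpy + 4bp + 4by + 2b + 4py + 2p + 2y + 1.
Every term except the constant is even, so this is 2(4bpy + 2bp + 2by + b + 2py + p + y) + 1,
and 4bpy + 2bp + 2by + b + 2py + p + y ∈ ℤ gives the required form.

2(4bpy + 2bp + 2by + b + 2py + p + y) + 1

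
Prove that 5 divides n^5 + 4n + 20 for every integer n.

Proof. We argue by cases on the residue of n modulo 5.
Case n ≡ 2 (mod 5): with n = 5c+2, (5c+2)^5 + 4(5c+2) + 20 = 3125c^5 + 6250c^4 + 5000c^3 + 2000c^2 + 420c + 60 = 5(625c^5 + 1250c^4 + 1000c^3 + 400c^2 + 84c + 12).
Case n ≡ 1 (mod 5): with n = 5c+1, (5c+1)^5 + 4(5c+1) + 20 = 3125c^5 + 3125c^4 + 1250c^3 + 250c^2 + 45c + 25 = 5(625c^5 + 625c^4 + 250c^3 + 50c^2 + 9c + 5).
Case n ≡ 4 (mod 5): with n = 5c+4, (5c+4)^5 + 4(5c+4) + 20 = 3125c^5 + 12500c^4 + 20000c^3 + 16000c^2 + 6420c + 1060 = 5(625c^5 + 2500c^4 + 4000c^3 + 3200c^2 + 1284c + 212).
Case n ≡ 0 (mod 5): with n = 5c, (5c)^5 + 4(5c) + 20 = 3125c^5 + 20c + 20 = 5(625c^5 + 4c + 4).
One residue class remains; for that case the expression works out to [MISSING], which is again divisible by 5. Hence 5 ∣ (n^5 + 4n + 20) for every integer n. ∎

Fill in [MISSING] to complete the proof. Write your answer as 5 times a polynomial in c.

5(625c^5 + 1875c^4 + 2250c^3 + 1350c^2 + 409c + 55)

The residues treated are {2, 1, 4, 0}, so the missing case is n ≡ 3 (mod 5); write n = 5c+3.
Then (5c+3)^5 + 4(5c+3) + 20 = 3125c^5 + 9375c^4 + 11250c^3 + 6750c^2 + 2045c + 275 = 5(625c^5 + 1875c^4 + 2250c^3 + 1350c^2 + 409c + 55).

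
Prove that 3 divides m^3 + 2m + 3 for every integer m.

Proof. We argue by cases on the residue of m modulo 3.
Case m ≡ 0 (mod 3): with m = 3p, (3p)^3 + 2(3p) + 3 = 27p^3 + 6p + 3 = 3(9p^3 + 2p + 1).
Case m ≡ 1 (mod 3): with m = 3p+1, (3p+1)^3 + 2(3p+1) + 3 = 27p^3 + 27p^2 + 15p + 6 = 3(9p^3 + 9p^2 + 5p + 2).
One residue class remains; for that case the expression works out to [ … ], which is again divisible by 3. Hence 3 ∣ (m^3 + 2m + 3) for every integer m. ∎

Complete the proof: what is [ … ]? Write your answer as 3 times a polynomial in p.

Only m ≡ 2 (mod 3) is unaccounted for. Put m = 3p+2:
(3p+2)^3 + 2(3p+2) + 3 expands to 27p^3 + 54p^2 + 42p + 15,
and factoring out 3 leaves 3(9p^3 + 18p^2 + 14p + 5).

3(9p^3 + 18p^2 + 14p + 5)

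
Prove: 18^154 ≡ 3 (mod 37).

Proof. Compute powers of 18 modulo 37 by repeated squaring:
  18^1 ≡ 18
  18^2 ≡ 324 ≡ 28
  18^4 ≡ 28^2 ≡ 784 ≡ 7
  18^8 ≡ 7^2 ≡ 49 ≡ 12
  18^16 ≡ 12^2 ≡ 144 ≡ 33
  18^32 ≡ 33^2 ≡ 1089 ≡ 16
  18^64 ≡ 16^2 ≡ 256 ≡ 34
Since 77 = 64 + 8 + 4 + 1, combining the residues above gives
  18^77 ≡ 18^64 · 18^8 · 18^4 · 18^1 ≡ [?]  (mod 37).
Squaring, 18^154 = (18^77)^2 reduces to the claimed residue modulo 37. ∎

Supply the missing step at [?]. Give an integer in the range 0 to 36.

18^64 · 18^8 · 18^4 · 18^1 ≡ 34 · 12 · 7 · 18 = 51408.
51408 mod 37 = 15, so 18^77 ≡ 15 (mod 37).

15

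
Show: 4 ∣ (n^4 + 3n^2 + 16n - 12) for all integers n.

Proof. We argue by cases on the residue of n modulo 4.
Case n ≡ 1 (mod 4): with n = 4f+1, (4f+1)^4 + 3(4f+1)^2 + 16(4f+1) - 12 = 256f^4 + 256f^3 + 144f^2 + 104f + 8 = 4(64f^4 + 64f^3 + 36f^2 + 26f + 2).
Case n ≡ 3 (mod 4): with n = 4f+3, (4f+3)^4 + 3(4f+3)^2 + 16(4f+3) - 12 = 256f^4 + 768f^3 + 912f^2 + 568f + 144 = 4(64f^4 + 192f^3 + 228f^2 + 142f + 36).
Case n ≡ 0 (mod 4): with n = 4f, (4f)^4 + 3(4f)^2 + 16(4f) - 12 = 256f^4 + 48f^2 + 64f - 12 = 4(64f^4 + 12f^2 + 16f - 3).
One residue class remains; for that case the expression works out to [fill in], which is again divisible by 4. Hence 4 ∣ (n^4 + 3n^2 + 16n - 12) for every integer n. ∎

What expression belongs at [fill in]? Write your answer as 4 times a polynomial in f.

4(64f^4 + 128f^3 + 108f^2 + 60f + 12)

The residues treated are {1, 3, 0}, so the missing case is n ≡ 2 (mod 4); write n = 4f+2.
Then (4f+2)^4 + 3(4f+2)^2 + 16(4f+2) - 12 = 256f^4 + 512f^3 + 432f^2 + 240f + 48 = 4(64f^4 + 128f^3 + 108f^2 + 60f + 12).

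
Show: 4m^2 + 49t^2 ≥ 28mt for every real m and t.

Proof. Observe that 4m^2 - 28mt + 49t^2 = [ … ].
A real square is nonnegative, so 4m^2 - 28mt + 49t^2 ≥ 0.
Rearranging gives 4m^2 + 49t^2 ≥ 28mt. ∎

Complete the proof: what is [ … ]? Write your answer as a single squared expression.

(2m - 7t)^2

4m^2 - 28mt + 49t^2 is a perfect-square trinomial: the outer terms are (2m)^2 and (7t)^2, and the cross term is -2·2m·7t.
So 4m^2 - 28mt + 49t^2 = (2m - 7t)^2 ≥ 0.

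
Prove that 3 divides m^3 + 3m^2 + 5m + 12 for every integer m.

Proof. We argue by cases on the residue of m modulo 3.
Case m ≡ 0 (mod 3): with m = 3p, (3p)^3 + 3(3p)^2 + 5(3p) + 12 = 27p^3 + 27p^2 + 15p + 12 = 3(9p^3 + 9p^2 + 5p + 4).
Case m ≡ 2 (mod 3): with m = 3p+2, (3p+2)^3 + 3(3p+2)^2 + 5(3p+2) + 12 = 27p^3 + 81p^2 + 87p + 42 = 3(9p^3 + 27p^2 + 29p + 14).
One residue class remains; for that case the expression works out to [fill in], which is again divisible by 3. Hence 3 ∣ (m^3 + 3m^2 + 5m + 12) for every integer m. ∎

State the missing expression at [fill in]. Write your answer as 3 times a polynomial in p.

3(9p^3 + 18p^2 + 14p + 7)

Only m ≡ 1 (mod 3) is unaccounted for. Put m = 3p+1:
(3p+1)^3 + 3(3p+1)^2 + 5(3p+1) + 12 expands to 27p^3 + 54p^2 + 42p + 21,
and factoring out 3 leaves 3(9p^3 + 18p^2 + 14p + 7).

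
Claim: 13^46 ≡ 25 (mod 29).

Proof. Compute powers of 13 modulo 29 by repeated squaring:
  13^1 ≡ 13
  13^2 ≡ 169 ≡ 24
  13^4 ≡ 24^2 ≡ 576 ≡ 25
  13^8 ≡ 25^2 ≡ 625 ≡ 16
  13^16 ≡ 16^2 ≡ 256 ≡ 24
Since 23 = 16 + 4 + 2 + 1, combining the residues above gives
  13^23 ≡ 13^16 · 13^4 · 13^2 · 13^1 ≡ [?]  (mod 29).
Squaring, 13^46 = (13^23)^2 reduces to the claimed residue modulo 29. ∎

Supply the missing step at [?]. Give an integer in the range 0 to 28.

5

Multiply the listed residues: 24 · 25 · 24 · 13 = 600 → 14400 → 187200.
Reducing modulo 29: 187200 = 6455·29 + 5, so 13^23 ≡ 5.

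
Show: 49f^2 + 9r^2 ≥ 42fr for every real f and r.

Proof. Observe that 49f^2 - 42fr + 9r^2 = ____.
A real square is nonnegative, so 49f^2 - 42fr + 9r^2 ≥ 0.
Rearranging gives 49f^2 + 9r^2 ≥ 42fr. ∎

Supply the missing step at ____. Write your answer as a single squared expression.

The leading and trailing coefficients are 7^2 and 3^2, and 42 = 2·7·3, so the trinomial is (7f - 3r)^2.
Hence 49f^2 - 42fr + 9r^2 ≥ 0.

(7f - 3r)^2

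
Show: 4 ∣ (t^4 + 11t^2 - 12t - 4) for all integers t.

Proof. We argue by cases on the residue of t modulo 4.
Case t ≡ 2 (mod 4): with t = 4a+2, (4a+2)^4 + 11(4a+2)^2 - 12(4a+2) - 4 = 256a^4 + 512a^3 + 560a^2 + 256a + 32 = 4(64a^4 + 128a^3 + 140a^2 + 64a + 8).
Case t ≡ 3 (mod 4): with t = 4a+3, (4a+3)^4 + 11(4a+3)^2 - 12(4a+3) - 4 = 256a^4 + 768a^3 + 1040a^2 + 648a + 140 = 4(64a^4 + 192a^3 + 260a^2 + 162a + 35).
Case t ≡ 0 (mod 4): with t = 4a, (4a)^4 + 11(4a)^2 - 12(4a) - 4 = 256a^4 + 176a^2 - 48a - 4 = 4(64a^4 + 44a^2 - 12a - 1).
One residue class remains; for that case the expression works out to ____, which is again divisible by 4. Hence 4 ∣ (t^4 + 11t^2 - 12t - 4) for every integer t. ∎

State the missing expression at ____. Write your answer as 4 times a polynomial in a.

4(64a^4 + 64a^3 + 68a^2 + 14a - 1)

Only t ≡ 1 (mod 4) is unaccounted for. Put t = 4a+1:
(4a+1)^4 + 11(4a+1)^2 - 12(4a+1) - 4 expands to 256a^4 + 256a^3 + 272a^2 + 56a - 4,
and factoring out 4 leaves 4(64a^4 + 64a^3 + 68a^2 + 14a - 1).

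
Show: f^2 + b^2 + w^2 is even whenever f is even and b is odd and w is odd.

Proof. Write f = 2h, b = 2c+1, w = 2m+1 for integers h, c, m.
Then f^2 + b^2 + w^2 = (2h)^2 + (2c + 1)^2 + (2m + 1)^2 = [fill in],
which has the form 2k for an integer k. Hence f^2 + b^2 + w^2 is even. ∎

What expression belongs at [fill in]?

Expanding: (2h)^2 + (2c + 1)^2 + (2m + 1)^2 = 4c^2 + 4c + 4h^2 + 4m^2 + 4m + 2.
Every term is even; pulling out the factor of 2 gives 2(2c^2 + 2c + 2h^2 + 2m^2 + 2m + 1).

2(2c^2 + 2c + 2h^2 + 2m^2 + 2m + 1)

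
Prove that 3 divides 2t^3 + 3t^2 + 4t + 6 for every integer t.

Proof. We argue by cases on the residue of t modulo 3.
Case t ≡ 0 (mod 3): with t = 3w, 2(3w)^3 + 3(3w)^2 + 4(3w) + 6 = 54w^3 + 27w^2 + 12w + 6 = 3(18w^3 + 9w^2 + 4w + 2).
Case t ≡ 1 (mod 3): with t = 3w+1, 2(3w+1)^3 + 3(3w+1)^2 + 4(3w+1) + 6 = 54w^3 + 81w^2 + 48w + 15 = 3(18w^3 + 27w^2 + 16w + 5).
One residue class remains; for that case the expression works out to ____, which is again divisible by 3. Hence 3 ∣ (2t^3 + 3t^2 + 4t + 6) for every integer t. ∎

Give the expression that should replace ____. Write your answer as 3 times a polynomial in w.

3(18w^3 + 45w^2 + 40w + 14)

Only t ≡ 2 (mod 3) is unaccounted for. Put t = 3w+2:
2(3w+2)^3 + 3(3w+2)^2 + 4(3w+2) + 6 expands to 54w^3 + 135w^2 + 120w + 42,
and factoring out 3 leaves 3(18w^3 + 45w^2 + 40w + 14).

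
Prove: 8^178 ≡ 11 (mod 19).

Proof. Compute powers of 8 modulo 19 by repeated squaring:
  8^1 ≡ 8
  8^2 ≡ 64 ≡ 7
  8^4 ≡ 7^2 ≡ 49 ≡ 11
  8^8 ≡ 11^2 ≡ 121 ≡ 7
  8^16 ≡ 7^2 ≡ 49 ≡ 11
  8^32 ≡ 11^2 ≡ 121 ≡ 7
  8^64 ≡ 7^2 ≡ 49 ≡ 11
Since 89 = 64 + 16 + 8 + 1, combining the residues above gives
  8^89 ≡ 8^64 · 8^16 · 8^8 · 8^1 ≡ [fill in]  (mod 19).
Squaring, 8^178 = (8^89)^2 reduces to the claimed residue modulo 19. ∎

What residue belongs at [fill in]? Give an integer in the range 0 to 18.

12

Multiply the listed residues: 11 · 11 · 7 · 8 = 121 → 847 → 6776.
Reducing modulo 19: 6776 = 356·19 + 12, so 8^89 ≡ 12.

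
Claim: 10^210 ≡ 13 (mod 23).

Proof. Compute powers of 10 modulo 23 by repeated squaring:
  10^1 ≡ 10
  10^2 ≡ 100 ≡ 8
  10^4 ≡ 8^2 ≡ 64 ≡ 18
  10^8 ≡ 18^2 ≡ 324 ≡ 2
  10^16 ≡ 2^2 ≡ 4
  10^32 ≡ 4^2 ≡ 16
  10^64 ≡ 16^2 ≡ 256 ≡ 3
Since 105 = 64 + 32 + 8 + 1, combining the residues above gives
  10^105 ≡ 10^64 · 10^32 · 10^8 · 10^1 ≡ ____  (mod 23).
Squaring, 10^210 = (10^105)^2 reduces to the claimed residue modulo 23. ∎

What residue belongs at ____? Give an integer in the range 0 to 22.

17

10^64 · 10^32 · 10^8 · 10^1 ≡ 3 · 16 · 2 · 10 = 960.
960 mod 23 = 17, so 10^105 ≡ 17 (mod 23).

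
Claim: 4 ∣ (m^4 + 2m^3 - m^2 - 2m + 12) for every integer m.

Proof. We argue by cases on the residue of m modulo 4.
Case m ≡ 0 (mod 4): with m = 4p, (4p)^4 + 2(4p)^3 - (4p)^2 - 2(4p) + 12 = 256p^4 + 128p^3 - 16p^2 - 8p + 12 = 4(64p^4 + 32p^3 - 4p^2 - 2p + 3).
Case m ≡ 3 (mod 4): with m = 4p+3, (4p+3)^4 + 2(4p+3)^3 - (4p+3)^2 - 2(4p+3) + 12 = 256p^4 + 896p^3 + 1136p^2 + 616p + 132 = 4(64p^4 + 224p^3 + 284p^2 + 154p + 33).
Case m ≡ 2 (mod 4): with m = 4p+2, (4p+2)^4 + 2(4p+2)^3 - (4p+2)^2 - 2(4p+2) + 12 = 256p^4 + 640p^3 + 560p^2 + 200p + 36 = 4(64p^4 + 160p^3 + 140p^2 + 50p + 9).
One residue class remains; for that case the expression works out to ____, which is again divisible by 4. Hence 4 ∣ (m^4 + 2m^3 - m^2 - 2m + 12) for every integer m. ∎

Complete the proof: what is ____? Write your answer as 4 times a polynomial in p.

Only m ≡ 1 (mod 4) is unaccounted for. Put m = 4p+1:
(4p+1)^4 + 2(4p+1)^3 - (4p+1)^2 - 2(4p+1) + 12 expands to 256p^4 + 384p^3 + 176p^2 + 24p + 12,
and factoring out 4 leaves 4(64p^4 + 96p^3 + 44p^2 + 6p + 3).

4(64p^4 + 96p^3 + 44p^2 + 6p + 3)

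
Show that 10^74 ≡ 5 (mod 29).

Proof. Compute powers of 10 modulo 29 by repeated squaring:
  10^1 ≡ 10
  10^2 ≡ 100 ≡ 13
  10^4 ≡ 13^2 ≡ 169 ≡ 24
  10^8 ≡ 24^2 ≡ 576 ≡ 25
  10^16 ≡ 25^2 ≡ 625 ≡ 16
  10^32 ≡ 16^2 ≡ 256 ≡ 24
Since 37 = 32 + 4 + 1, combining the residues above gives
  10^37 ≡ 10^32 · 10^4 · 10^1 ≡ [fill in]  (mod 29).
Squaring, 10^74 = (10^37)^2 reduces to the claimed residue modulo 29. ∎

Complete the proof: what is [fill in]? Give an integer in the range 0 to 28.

Multiply the listed residues: 24 · 24 · 10 = 576 → 5760.
Reducing modulo 29: 5760 = 198·29 + 18, so 10^37 ≡ 18.

18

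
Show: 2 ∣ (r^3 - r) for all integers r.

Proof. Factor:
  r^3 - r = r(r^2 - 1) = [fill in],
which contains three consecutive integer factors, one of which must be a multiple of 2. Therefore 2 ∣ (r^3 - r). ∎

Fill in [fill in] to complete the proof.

r(r^2 - 1) = r(r - 1)(r + 1) = (r - 1)r(r + 1).
These three factors are consecutive integers, so their product is divisible by 2.

(r - 1)r(r + 1)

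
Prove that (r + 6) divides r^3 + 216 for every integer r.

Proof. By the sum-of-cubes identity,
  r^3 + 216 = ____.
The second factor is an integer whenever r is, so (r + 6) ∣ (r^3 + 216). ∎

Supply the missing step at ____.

a^3 + b^3 = (a + b)(a^2 - ab + b^2). With a = r, b = 6:
r^3 + 216 = (r + 6)(r^2 - 6r + 36).

(r + 6)(r^2 - 6r + 36)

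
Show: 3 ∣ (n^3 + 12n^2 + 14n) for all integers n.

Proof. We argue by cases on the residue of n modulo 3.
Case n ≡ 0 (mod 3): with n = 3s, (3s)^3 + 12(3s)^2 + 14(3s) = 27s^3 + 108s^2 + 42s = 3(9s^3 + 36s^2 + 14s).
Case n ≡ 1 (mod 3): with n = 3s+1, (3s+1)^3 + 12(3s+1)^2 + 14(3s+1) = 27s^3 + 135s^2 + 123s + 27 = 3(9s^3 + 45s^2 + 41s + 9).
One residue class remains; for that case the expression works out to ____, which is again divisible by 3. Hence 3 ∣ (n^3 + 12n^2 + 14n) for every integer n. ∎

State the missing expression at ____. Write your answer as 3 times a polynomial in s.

3(9s^3 + 54s^2 + 74s + 28)

The residues treated are {0, 1}, so the missing case is n ≡ 2 (mod 3); write n = 3s+2.
Then (3s+2)^3 + 12(3s+2)^2 + 14(3s+2) = 27s^3 + 162s^2 + 222s + 84 = 3(9s^3 + 54s^2 + 74s + 28).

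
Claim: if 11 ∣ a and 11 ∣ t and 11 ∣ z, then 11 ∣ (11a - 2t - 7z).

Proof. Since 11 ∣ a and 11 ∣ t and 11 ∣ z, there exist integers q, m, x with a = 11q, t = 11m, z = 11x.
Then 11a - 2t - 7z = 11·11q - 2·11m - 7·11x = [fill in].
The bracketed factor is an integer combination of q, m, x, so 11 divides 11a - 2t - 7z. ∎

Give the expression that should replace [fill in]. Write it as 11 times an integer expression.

Pull the common 11 out of every term: 11·11q - 2·11m - 7·11x = 11(-2m + 11q - 7x).
-2m + 11q - 7x is an integer, which exhibits the divisibility.

11(-2m + 11q - 7x)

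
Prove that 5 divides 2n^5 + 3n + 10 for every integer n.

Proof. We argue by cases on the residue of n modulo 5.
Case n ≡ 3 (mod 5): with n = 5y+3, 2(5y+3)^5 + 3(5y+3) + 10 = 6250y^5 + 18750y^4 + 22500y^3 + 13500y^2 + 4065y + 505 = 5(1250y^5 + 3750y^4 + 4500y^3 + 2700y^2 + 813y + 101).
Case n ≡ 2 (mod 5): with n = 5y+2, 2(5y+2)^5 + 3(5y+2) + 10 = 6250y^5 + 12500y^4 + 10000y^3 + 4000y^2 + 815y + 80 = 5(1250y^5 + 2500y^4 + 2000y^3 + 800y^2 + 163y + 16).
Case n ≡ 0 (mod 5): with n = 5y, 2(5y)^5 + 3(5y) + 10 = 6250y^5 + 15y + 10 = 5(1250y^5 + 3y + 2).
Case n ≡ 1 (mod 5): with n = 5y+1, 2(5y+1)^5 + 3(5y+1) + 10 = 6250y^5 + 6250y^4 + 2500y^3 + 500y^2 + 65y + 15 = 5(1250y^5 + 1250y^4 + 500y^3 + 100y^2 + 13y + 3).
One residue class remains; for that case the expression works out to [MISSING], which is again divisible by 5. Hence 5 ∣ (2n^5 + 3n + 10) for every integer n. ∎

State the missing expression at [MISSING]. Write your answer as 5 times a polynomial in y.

5(1250y^5 + 5000y^4 + 8000y^3 + 6400y^2 + 2563y + 414)

The residues treated are {3, 2, 0, 1}, so the missing case is n ≡ 4 (mod 5); write n = 5y+4.
Then 2(5y+4)^5 + 3(5y+4) + 10 = 6250y^5 + 25000y^4 + 40000y^3 + 32000y^2 + 12815y + 2070 = 5(1250y^5 + 5000y^4 + 8000y^3 + 6400y^2 + 2563y + 414).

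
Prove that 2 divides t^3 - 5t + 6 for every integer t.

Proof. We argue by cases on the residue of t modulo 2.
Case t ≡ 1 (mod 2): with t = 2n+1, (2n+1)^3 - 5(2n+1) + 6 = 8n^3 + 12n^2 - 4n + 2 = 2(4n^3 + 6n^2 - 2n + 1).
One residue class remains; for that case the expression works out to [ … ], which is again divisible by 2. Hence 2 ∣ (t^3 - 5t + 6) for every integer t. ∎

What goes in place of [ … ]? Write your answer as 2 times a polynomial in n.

Only t ≡ 0 (mod 2) is unaccounted for. Put t = 2n:
(2n)^3 - 5(2n) + 6 expands to 8n^3 - 10n + 6,
and factoring out 2 leaves 2(4n^3 - 5n + 3).

2(4n^3 - 5n + 3)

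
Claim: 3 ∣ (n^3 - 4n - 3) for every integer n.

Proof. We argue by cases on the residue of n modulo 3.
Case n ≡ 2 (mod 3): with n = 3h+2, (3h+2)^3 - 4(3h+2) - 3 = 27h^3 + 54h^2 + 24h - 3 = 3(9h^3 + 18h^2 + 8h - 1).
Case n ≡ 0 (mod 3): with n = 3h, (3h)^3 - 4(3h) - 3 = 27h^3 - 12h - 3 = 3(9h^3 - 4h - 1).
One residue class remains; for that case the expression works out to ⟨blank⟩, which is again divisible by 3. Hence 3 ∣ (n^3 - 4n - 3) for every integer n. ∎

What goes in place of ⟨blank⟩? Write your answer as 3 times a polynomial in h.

The residues treated are {2, 0}, so the missing case is n ≡ 1 (mod 3); write n = 3h+1.
Then (3h+1)^3 - 4(3h+1) - 3 = 27h^3 + 27h^2 - 3h - 6 = 3(9h^3 + 9h^2 - h - 2).

3(9h^3 + 9h^2 - h - 2)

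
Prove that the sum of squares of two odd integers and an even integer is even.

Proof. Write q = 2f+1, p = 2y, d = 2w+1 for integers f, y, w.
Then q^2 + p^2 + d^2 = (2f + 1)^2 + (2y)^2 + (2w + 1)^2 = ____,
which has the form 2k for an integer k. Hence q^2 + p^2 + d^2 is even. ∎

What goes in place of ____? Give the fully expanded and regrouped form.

Expanding: (2f + 1)^2 + (2y)^2 + (2w + 1)^2 = 4f^2 + 4f + 4w^2 + 4w + 4y^2 + 2.
Every term is even; pulling out the factor of 2 gives 2(2f^2 + 2f + 2w^2 + 2w + 2y^2 + 1).

2(2f^2 + 2f + 2w^2 + 2w + 2y^2 + 1)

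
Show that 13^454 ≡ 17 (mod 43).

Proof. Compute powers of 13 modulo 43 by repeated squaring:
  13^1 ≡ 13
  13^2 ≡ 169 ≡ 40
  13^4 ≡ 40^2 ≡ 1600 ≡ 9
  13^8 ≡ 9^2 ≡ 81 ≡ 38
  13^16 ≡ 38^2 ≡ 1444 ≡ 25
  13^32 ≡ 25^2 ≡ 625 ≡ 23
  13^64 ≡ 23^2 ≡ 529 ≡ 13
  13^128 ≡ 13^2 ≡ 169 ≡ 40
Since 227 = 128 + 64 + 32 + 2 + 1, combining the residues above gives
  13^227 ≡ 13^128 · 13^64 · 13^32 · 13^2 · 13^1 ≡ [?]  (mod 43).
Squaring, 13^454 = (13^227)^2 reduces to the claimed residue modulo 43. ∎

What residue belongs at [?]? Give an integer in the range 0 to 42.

24

Multiply the listed residues: 40 · 13 · 23 · 40 · 13 = 520 → 11960 → 478400 → 6219200.
Reducing modulo 43: 6219200 = 144632·43 + 24, so 13^227 ≡ 24.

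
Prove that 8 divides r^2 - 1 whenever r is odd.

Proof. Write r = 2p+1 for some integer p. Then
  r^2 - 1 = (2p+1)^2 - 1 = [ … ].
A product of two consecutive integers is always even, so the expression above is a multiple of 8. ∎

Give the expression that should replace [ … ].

(2p+1)^2 - 1 = 4p^2 + 4p + 1 - 1 = 4p^2 + 4p = 4p(p+1).
Since p and p+1 are consecutive, p(p+1) is even, and 4·(even) is a multiple of 8.

4p(p + 1)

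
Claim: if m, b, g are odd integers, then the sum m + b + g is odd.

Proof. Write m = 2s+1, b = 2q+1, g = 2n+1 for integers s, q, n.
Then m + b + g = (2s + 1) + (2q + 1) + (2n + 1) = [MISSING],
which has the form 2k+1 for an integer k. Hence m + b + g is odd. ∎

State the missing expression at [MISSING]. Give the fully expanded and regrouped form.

(2s + 1) + (2q + 1) + (2n + 1) = 2n + 2q + 2s + 3
= 2(n + q + s + 1) + 1.
Since n + q + s + 1 is an integer, the sum is of the form 2k+1 for an integer k.

2(n + q + s + 1) + 1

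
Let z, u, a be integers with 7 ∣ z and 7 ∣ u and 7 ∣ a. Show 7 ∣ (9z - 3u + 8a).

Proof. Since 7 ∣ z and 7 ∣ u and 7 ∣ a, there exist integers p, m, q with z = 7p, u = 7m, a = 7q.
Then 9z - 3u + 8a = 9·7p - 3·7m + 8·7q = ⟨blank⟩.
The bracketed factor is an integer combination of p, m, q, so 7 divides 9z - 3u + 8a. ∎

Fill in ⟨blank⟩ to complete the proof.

Each term has a factor of 7: 9·7p - 3·7m + 8·7q = 7·(-3m + 9p + 8q).
Since -3m + 9p + 8q is an integer, 7 ∣ (9z - 3u + 8a).

7(-3m + 9p + 8q)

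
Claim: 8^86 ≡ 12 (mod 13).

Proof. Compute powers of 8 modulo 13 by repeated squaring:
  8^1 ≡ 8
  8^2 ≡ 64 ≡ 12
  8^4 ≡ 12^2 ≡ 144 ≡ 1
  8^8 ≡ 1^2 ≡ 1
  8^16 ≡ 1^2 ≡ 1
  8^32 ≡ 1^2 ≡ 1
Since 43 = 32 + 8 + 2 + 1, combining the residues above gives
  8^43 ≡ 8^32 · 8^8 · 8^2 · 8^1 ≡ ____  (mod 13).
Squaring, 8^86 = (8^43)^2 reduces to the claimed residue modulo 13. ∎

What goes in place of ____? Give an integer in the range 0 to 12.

5

8^32 · 8^8 · 8^2 · 8^1 ≡ 1 · 1 · 12 · 8 = 96.
96 mod 13 = 5, so 8^43 ≡ 5 (mod 13).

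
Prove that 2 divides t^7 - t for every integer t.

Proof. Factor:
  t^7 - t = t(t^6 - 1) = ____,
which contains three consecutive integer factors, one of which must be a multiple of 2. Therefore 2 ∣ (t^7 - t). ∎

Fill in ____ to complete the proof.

t^6 - 1 = (t^2 - 1)(t^4 + t^2 + 1), and t^2 - 1 = (t-1)(t+1).
So t(t^6 - 1) = (t - 1)t(t + 1)(t^4 + t^2 + 1).

(t - 1)t(t + 1)(t^4 + t^2 + 1)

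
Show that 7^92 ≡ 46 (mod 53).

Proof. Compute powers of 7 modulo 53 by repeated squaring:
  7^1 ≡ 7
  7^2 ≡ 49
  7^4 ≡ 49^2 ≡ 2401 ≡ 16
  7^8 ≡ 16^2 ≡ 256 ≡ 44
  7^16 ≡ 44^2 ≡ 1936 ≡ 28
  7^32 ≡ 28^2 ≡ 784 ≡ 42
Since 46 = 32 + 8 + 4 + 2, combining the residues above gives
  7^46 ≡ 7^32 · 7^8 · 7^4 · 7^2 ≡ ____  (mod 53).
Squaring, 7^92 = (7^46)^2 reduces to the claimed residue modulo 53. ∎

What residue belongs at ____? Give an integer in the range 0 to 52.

24

7^32 · 7^8 · 7^4 · 7^2 ≡ 42 · 44 · 16 · 49 = 1448832.
1448832 mod 53 = 24, so 7^46 ≡ 24 (mod 53).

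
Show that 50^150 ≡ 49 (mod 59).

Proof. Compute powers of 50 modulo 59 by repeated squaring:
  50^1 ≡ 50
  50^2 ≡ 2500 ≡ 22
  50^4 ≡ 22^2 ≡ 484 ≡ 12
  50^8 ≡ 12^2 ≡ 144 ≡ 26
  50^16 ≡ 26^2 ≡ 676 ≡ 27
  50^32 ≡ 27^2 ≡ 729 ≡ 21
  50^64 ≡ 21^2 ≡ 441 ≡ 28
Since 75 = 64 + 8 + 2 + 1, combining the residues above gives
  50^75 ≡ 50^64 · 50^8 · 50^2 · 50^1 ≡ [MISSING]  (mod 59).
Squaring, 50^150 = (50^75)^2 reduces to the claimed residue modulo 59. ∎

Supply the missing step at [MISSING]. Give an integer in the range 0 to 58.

52

50^64 · 50^8 · 50^2 · 50^1 ≡ 28 · 26 · 22 · 50 = 800800.
800800 mod 59 = 52, so 50^75 ≡ 52 (mod 59).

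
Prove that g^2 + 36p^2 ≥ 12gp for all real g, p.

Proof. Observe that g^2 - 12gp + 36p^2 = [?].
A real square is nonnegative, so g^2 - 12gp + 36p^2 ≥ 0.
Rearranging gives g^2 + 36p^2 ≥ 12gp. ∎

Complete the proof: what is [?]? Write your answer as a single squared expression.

(g - 6p)^2

The leading and trailing coefficients are 1^2 and 6^2, and 12 = 2·1·6, so the trinomial is (g - 6p)^2.
Hence g^2 - 12gp + 36p^2 ≥ 0.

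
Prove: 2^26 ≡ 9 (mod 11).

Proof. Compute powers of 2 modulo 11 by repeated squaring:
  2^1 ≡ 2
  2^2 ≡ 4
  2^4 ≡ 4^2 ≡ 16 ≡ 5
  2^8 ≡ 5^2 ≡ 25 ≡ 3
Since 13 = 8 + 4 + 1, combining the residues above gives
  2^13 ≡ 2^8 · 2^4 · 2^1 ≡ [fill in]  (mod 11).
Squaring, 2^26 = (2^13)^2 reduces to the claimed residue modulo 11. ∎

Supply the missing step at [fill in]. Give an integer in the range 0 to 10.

8

2^8 · 2^4 · 2^1 ≡ 3 · 5 · 2 = 30.
30 mod 11 = 8, so 2^13 ≡ 8 (mod 11).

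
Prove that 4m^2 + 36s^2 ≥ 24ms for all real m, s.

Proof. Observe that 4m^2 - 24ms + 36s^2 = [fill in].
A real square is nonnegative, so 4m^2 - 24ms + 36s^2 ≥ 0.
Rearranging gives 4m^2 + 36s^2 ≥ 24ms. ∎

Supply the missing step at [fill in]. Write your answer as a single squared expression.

(2m - 6s)^2

The leading and trailing coefficients are 2^2 and 6^2, and 24 = 2·2·6, so the trinomial is (2m - 6s)^2.
Hence 4m^2 - 24ms + 36s^2 ≥ 0.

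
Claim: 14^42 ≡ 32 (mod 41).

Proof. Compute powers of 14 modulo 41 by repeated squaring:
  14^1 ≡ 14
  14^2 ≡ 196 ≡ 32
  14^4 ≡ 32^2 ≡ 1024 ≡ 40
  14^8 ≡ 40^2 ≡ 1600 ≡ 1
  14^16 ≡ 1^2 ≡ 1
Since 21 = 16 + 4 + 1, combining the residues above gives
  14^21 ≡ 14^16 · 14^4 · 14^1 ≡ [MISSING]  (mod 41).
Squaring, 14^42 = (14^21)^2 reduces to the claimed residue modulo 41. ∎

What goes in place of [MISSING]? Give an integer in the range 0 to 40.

27

Multiply the listed residues: 1 · 40 · 14 = 40 → 560.
Reducing modulo 41: 560 = 13·41 + 27, so 14^21 ≡ 27.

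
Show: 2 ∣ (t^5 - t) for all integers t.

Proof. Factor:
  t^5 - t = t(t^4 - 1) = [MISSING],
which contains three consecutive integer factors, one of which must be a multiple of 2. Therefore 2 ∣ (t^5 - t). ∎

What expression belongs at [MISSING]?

(t - 1)t(t + 1)(t^2 + 1)

t^4 - 1 = (t^2 - 1)(t^2 + 1), and t^2 - 1 = (t-1)(t+1).
So t(t^4 - 1) = (t - 1)t(t + 1)(t^2 + 1).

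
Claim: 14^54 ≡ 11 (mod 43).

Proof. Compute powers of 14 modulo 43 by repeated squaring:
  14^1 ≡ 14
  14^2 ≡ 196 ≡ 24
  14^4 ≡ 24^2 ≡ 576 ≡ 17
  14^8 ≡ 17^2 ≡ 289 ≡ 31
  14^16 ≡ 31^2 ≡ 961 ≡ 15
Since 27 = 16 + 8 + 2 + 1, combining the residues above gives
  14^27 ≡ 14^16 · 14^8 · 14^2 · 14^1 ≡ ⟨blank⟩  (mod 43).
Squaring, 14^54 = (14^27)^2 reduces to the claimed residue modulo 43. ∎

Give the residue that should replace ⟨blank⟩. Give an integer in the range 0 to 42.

14^16 · 14^8 · 14^2 · 14^1 ≡ 15 · 31 · 24 · 14 = 156240.
156240 mod 43 = 21, so 14^27 ≡ 21 (mod 43).

21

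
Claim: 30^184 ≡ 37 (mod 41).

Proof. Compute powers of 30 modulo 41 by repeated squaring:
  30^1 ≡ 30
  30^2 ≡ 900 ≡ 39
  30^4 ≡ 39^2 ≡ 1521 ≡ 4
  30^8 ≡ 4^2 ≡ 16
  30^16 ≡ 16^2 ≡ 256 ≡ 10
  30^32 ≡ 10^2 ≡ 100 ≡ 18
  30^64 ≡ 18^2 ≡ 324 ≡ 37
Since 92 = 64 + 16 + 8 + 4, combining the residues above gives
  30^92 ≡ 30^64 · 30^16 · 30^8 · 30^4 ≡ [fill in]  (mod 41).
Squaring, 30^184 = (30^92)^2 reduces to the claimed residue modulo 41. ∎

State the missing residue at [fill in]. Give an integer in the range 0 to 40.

30^64 · 30^16 · 30^8 · 30^4 ≡ 37 · 10 · 16 · 4 = 23680.
23680 mod 41 = 23, so 30^92 ≡ 23 (mod 41).

23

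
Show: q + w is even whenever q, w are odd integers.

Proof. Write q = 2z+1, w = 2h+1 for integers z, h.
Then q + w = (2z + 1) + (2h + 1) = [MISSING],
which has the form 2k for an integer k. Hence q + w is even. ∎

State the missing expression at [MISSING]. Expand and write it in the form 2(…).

2(h + z + 1)

Expanding: (2z + 1) + (2h + 1) = 2h + 2z + 2.
Every term is even; pulling out the factor of 2 gives 2(h + z + 1).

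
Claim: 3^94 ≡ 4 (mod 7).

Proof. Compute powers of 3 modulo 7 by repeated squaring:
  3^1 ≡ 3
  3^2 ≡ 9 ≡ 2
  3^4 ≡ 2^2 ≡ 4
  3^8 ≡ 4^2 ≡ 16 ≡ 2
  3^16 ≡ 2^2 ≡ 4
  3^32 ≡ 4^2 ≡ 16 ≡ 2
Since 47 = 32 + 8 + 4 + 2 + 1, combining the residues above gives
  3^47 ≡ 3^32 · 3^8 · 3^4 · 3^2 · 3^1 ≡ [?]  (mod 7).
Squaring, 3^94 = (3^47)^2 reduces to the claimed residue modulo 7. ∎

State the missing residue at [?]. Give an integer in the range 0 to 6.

Multiply the listed residues: 2 · 2 · 4 · 2 · 3 = 4 → 16 → 32 → 96.
Reducing modulo 7: 96 = 13·7 + 5, so 3^47 ≡ 5.

5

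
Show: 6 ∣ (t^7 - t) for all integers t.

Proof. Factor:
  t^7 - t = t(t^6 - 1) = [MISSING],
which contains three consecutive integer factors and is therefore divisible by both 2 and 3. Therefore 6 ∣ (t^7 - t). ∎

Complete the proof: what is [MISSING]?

(t - 1)t(t + 1)(t^4 + t^2 + 1)

t^6 - 1 = (t^2 - 1)(t^4 + t^2 + 1), and t^2 - 1 = (t-1)(t+1).
So t(t^6 - 1) = (t - 1)t(t + 1)(t^4 + t^2 + 1).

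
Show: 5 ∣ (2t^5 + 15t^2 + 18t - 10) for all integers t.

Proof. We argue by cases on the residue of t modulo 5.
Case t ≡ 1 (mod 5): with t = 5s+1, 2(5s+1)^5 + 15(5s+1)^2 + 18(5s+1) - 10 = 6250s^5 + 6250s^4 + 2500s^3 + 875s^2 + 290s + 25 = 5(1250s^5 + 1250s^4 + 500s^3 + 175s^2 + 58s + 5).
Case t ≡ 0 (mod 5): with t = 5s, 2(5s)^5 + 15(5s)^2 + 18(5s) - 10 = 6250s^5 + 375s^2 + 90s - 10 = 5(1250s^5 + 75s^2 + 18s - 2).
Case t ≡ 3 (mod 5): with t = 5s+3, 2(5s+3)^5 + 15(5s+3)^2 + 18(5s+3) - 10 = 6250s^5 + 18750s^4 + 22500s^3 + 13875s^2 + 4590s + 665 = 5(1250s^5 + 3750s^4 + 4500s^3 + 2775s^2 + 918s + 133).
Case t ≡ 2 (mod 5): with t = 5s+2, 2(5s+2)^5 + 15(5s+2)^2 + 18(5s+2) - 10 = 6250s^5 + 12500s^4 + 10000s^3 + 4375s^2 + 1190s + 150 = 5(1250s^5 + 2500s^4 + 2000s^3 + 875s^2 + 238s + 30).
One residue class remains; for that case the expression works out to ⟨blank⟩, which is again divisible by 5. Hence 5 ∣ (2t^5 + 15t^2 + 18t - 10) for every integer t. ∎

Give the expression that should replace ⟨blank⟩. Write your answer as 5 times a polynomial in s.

5(1250s^5 + 5000s^4 + 8000s^3 + 6475s^2 + 2698s + 470)

The residues treated are {1, 0, 3, 2}, so the missing case is t ≡ 4 (mod 5); write t = 5s+4.
Then 2(5s+4)^5 + 15(5s+4)^2 + 18(5s+4) - 10 = 6250s^5 + 25000s^4 + 40000s^3 + 32375s^2 + 13490s + 2350 = 5(1250s^5 + 5000s^4 + 8000s^3 + 6475s^2 + 2698s + 470).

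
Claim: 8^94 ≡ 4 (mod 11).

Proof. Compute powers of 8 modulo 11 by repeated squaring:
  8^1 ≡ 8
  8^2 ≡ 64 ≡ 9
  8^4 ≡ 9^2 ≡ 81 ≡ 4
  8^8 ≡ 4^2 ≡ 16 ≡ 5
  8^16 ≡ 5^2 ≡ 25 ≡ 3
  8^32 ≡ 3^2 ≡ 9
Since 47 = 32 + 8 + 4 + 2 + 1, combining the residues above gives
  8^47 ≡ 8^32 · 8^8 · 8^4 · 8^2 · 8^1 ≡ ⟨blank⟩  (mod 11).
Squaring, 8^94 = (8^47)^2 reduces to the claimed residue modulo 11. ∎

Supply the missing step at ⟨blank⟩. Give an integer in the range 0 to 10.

2

8^32 · 8^8 · 8^4 · 8^2 · 8^1 ≡ 9 · 5 · 4 · 9 · 8 = 12960.
12960 mod 11 = 2, so 8^47 ≡ 2 (mod 11).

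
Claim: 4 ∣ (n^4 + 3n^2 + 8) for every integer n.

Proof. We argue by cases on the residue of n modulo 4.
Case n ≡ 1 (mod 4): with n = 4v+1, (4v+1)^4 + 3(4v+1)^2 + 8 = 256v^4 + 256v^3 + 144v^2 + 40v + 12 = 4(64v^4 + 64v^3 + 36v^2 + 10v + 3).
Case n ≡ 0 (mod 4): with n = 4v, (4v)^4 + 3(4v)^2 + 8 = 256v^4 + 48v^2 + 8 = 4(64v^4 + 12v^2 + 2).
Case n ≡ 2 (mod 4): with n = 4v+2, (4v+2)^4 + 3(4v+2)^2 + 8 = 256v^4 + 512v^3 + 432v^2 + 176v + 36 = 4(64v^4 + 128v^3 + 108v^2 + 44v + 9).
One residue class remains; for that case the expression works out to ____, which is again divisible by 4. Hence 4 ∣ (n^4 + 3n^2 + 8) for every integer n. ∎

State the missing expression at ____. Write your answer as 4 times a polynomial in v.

The residues treated are {1, 0, 2}, so the missing case is n ≡ 3 (mod 4); write n = 4v+3.
Then (4v+3)^4 + 3(4v+3)^2 + 8 = 256v^4 + 768v^3 + 912v^2 + 504v + 116 = 4(64v^4 + 192v^3 + 228v^2 + 126v + 29).

4(64v^4 + 192v^3 + 228v^2 + 126v + 29)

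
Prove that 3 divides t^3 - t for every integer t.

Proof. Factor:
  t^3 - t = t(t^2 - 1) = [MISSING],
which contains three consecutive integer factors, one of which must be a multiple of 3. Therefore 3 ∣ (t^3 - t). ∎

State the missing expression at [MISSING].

t(t^2 - 1) = t(t - 1)(t + 1) = (t - 1)t(t + 1).
These three factors are consecutive integers, so their product is divisible by 3.

(t - 1)t(t + 1)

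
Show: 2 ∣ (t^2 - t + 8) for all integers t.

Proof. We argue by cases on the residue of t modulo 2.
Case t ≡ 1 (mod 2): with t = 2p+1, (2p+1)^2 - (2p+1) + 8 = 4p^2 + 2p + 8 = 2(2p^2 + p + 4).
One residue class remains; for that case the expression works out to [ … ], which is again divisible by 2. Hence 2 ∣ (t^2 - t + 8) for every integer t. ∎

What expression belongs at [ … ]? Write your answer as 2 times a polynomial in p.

Only t ≡ 0 (mod 2) is unaccounted for. Put t = 2p:
(2p)^2 - (2p) + 8 expands to 4p^2 - 2p + 8,
and factoring out 2 leaves 2(2p^2 - p + 4).

2(2p^2 - p + 4)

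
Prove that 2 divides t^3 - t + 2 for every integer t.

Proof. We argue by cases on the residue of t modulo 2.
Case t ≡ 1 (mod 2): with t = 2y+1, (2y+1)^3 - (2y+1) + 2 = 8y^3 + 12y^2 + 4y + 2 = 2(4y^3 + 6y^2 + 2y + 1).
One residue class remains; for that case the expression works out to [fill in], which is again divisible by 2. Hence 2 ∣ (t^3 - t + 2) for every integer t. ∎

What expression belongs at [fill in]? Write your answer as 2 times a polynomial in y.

The residues treated are {1}, so the missing case is t ≡ 0 (mod 2); write t = 2y.
Then (2y)^3 - (2y) + 2 = 8y^3 - 2y + 2 = 2(4y^3 - y + 1).

2(4y^3 - y + 1)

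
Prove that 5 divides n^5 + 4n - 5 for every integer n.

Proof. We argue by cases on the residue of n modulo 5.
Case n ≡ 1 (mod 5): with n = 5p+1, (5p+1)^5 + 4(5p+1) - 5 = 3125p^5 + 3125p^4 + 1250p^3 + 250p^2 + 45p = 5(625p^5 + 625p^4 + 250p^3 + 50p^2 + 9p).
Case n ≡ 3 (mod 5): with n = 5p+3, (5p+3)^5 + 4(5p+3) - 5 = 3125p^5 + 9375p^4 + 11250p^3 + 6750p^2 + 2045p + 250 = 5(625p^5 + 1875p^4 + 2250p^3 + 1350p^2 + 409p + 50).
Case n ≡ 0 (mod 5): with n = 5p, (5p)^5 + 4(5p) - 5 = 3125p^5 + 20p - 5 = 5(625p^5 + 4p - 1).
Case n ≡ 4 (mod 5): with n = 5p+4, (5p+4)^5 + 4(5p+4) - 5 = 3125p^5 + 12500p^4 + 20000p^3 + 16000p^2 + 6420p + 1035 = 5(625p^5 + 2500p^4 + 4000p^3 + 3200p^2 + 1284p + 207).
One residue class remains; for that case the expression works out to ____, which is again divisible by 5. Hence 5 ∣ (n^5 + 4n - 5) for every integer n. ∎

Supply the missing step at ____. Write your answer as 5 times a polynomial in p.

5(625p^5 + 1250p^4 + 1000p^3 + 400p^2 + 84p + 7)

The residues treated are {1, 3, 0, 4}, so the missing case is n ≡ 2 (mod 5); write n = 5p+2.
Then (5p+2)^5 + 4(5p+2) - 5 = 3125p^5 + 6250p^4 + 5000p^3 + 2000p^2 + 420p + 35 = 5(625p^5 + 1250p^4 + 1000p^3 + 400p^2 + 84p + 7).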